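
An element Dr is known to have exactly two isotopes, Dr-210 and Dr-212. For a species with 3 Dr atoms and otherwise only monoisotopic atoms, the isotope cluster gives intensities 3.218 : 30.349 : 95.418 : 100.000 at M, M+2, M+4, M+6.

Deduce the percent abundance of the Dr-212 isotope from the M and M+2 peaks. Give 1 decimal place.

If p is the fraction of Dr that is Dr-210, then I(M+2)/I(M) = [C(3,1)·p^2·(1−p)] / p^3 = 3·(1−p)/p = 30.349/3.218 = 9.4310
(1−p)/p = 9.4310/3 = 3.1437  ⇒  p = 1/(1 + 3.1437) = 0.2413
Dr-210: 24.1%, Dr-212: 75.9%.

75.9%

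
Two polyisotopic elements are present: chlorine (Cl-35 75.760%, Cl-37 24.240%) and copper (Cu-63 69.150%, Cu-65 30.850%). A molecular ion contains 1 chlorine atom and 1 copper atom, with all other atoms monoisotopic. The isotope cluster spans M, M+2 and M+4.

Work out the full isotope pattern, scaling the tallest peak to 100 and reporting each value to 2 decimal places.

Chlorine pattern (n=1): 0.7576 : 0.2424
Copper pattern (n=1): 0.6915 : 0.3085
Convolve the two distributions (both contribute in 2-u steps):
  M: 0.7576×0.6915 = 0.523880
  M+2: 0.7576×0.3085 + 0.2424×0.6915 = 0.401339
  M+4: 0.2424×0.3085 = 0.074780
Scale to base peak (0.523880) = 100: 100.00 : 76.61 : 14.27

100.00 : 76.61 : 14.27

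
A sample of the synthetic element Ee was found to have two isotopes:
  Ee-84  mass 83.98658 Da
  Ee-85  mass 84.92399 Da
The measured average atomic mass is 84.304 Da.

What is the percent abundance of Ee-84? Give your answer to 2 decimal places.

With x = fraction of Ee-84 (so Ee-85 is 1 − x):
83.98658·x + 84.92399·(1 − x) = 84.304
(83.98658 − 84.92399)·x = 84.304 − 84.92399
x = -0.61999 / -0.93741 = 0.66139 → 66.14% Ee-84, 33.86% Ee-85.

66.14%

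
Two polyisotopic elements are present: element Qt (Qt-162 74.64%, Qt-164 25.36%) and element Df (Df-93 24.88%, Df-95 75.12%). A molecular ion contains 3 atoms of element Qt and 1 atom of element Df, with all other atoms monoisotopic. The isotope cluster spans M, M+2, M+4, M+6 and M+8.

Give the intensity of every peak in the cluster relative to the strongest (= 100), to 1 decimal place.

24.8 : 100.0 : 84.8 : 26.9 : 2.9

Element Qt pattern (n=3): 0.41582911 : 0.42385154 : 0.14400958 : 0.01630977
Element Df pattern (n=1): 0.2488 : 0.7512
Convolve the two distributions (both contribute in 2-u steps):
  M: 0.41582911×0.2488 = 0.103458
  M+2: 0.41582911×0.7512 + 0.42385154×0.2488 = 0.417825
  M+4: 0.42385154×0.7512 + 0.14400958×0.2488 = 0.354227
  M+6: 0.14400958×0.7512 + 0.01630977×0.2488 = 0.112238
  M+8: 0.01630977×0.7512 = 0.012252
Scale to base peak (0.417825) = 100: 24.8 : 100.0 : 84.8 : 26.9 : 2.9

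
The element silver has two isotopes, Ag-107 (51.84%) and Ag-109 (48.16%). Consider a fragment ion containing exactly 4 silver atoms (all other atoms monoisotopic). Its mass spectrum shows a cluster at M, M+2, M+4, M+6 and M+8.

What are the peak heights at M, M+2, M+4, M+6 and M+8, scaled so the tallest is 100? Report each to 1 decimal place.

Each Ag atom is independently Ag-107 (p = 0.5184) or Ag-109 (q = 0.4816); the cluster is the binomial expansion (p + q)^4.
P(M) = 0.5184^4 = 0.072220
P(M+2) = 4 × 0.5184^3 × 0.4816^1 = 0.268375
P(M+4) = 6 × 0.5184^2 × 0.4816^2 = 0.373985
P(M+6) = 4 × 0.5184^1 × 0.4816^3 = 0.231624
P(M+8) = 0.4816^4 = 0.053795
The M+4 peak is largest (0.373985); scaling to 100 gives 19.3 : 71.8 : 100.0 : 61.9 : 14.4.

19.3 : 71.8 : 100.0 : 61.9 : 14.4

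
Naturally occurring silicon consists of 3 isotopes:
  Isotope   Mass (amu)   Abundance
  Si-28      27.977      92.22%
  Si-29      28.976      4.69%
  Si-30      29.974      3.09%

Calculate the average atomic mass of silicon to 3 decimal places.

Weight each isotope mass by its fractional abundance: 0.9222 × 27.977 + 0.0469 × 28.976 + 0.0309 × 29.974
= 25.8004 + 1.3590 + 0.9262 = 28.0856 amu

28.086 amu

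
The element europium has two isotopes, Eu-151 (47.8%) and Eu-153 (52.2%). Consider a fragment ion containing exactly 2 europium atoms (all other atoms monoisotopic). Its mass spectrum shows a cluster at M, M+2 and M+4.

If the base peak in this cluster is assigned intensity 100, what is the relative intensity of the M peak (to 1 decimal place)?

Binomial terms of (0.478 + 0.522)^2: M 0.2285, M+2 0.4990, M+4 0.2725 → M+2 is the base peak.
P(M+2) = C(2,1) × 0.478^1 × 0.522^1 = 2 × 0.4780 × 0.5220 = 0.499032 (base)
P(M) = C(2,0) × 0.478^2 × 0.522^0 = 1 × 0.228484 × 1.0000 = 0.228484
Relative intensity = 0.228484 / 0.499032 × 100 = 45.8

45.8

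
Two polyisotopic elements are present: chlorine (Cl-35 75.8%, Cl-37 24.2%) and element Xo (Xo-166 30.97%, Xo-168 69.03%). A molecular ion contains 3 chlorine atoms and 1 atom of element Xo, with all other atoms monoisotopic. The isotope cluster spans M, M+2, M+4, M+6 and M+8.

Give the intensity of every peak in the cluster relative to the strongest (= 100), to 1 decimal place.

Chlorine pattern (n=3): 0.43551951 : 0.41713346 : 0.13317454 : 0.01417249
Element Xo pattern (n=1): 0.3097 : 0.6903
Convolve the two distributions (both contribute in 2-u steps):
  M: 0.43551951×0.3097 = 0.134880
  M+2: 0.43551951×0.6903 + 0.41713346×0.3097 = 0.429825
  M+4: 0.41713346×0.6903 + 0.13317454×0.3097 = 0.329191
  M+6: 0.13317454×0.6903 + 0.01417249×0.3097 = 0.096320
  M+8: 0.01417249×0.6903 = 0.009783
Scale to base peak (0.429825) = 100: 31.4 : 100.0 : 76.6 : 22.4 : 2.3

31.4 : 100.0 : 76.6 : 22.4 : 2.3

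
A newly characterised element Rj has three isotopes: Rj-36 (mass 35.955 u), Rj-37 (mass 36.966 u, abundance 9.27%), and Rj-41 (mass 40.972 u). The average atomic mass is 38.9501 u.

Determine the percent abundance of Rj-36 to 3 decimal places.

32.899%

Let x and y be the fractions of Rj-36 and Rj-41. Then x + y = 1 − 0.0927 = 0.9073 and 35.955x + 40.972y = 38.9501 − 0.0927×36.966 = 35.5233518.
Substituting: 35.955x + 40.972(0.9073 − x) = 35.5233518
(35.955 − 40.972)x = -1.6505438  ⇒  x = 0.32899, y = 0.57831
Rj-36: 32.899%, Rj-41: 57.831%.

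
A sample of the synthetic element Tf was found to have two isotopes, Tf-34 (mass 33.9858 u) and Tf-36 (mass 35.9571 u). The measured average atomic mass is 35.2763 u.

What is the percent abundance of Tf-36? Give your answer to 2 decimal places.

Writing the weighted mean with unknown fraction x of Tf-34:
33.9858·x + 35.9571·(1 − x) = 35.2763
(33.9858 − 35.9571)·x = 35.2763 − 35.9571
x = -0.6808 / -1.9713 = 0.34536 → 34.54% Tf-34, 65.46% Tf-36.

65.46%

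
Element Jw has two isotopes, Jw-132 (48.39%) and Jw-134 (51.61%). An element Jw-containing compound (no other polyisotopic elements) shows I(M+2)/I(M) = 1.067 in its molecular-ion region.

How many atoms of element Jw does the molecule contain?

For n independent Jw atoms, I(M+2)/I(M) = n · (abundance Jw-134) / (abundance Jw-132) = n · 0.5161/0.4839.
n = 1.067 × 0.4839/0.5161 = 1.00 ≈ 1

1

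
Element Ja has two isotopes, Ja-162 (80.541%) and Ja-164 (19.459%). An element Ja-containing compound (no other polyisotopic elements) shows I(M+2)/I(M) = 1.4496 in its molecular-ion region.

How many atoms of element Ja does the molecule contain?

For n independent Ja atoms, I(M+2)/I(M) = n · (abundance Ja-164) / (abundance Ja-162) = n · 0.19459/0.80541.
n = 1.4496 × 0.80541/0.19459 = 6.00 ≈ 6

6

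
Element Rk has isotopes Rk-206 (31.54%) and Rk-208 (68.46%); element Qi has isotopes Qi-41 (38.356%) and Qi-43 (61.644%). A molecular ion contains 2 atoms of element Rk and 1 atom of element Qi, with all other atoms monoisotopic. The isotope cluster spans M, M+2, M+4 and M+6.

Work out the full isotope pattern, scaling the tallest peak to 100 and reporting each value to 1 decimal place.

8.6 : 50.9 : 100.0 : 64.8

Element Rk pattern (n=2): 0.09947716 : 0.43184568 : 0.46867716
Element Qi pattern (n=1): 0.38356 : 0.61644
Convolve the two distributions (both contribute in 2-u steps):
  M: 0.09947716×0.38356 = 0.038155
  M+2: 0.09947716×0.61644 + 0.43184568×0.38356 = 0.226960
  M+4: 0.43184568×0.61644 + 0.46867716×0.38356 = 0.445973
  M+6: 0.46867716×0.61644 = 0.288911
Scale to base peak (0.445973) = 100: 8.6 : 50.9 : 100.0 : 64.8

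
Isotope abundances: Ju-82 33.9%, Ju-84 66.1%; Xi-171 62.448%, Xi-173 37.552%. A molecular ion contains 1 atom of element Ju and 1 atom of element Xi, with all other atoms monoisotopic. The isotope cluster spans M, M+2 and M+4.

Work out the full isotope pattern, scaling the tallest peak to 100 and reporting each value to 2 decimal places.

Element Ju pattern (n=1): 0.3390 : 0.6610
Element Xi pattern (n=1): 0.62448 : 0.37552
Convolve the two distributions (both contribute in 2-u steps):
  M: 0.3390×0.62448 = 0.211699
  M+2: 0.3390×0.37552 + 0.6610×0.62448 = 0.540083
  M+4: 0.6610×0.37552 = 0.248219
Scale to base peak (0.540083) = 100: 39.20 : 100.00 : 45.96

39.20 : 100.00 : 45.96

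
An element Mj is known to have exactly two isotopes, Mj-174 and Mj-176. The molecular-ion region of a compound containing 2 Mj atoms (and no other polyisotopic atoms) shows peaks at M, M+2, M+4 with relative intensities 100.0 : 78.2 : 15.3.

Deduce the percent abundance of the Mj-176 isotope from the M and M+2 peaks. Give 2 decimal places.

28.11%

Write p for the Mj-174 fraction. I(M+2)/I(M) = [C(2,1)·p^1·(1−p)] / p^2 = 2·(1−p)/p = 78.2/100.0 = 0.7820
(1−p)/p = 0.7820/2 = 0.3910  ⇒  p = 1/(1 + 0.3910) = 0.7189
Mj-174: 71.89%, Mj-176: 28.11%.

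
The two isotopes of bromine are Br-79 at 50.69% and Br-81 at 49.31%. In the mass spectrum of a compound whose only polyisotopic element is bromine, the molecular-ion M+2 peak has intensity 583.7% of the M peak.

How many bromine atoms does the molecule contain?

For n independent Br atoms, I(M+2)/I(M) = n · (abundance Br-81) / (abundance Br-79) = n · 0.4931/0.5069.
n = 5.837 × 0.5069/0.4931 = 6.00 ≈ 6

6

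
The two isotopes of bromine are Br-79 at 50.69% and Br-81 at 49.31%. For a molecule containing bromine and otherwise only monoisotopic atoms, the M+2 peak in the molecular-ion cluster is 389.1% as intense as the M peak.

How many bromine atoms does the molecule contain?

4

The M+2/M ratio from n Br atoms is n · q/p = n · 0.4931/0.5069.
n = 3.891 × 0.5069/0.4931 = 4.00 ≈ 4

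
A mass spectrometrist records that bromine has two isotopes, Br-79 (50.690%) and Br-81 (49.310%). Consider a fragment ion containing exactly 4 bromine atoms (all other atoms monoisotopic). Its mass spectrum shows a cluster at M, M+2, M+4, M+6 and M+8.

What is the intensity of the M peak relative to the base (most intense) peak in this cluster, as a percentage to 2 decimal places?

Term probabilities: M 0.0660, M+2 0.2569, M+4 0.3749, M+6 0.2431, M+8 0.0591. Base peak = M+4.
P(M+4) = C(4,2) × 0.50690^2 × 0.49310^2 = 6 × 0.25694761 × 0.24314761 = 0.374857 (base)
P(M) = C(4,0) × 0.50690^4 × 0.49310^0 = 1 × 0.06602207 × 1.0000 = 0.066022
Relative intensity = 0.066022 / 0.374857 × 100 = 17.61

17.61%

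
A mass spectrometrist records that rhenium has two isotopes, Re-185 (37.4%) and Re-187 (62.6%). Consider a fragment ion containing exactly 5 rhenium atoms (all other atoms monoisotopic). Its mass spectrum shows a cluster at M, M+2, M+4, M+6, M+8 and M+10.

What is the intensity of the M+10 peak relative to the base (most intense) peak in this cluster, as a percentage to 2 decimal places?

28.02%

Binomial terms of (0.374 + 0.626)^5: M 0.0073, M+2 0.0612, M+4 0.2050, M+6 0.3431, M+8 0.2872, M+10 0.0961 → M+6 is the base peak.
P(M+6) = C(5,3) × 0.374^2 × 0.626^3 = 10 × 0.139876 × 0.24531438 = 0.343136 (base)
P(M+10) = C(5,5) × 0.374^0 × 0.626^5 = 1 × 1.0000 × 0.09613282 = 0.096133
Relative intensity = 0.096133 / 0.343136 × 100 = 28.02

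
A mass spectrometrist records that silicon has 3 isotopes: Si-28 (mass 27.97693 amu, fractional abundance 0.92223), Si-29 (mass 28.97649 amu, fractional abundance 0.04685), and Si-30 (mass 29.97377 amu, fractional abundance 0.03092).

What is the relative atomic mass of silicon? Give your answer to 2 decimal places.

28.09 amu

Weight each isotope mass by its fractional abundance: 0.92223 × 27.97693 + 0.04685 × 28.97649 + 0.03092 × 29.97377
= 25.801164 + 1.357549 + 0.926789 = 28.085502 amu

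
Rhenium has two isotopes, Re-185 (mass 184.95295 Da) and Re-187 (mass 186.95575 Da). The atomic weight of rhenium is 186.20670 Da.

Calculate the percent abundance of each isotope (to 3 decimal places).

Re-185: 37.400%, Re-187: 62.600%

Writing the weighted mean with unknown fraction x of Re-185:
184.95295·x + 186.95575·(1 − x) = 186.20670
(184.95295 − 186.95575)·x = 186.20670 − 186.95575
x = -0.74905 / -2.00280 = 0.37400 → 37.400% Re-185, 62.600% Re-187.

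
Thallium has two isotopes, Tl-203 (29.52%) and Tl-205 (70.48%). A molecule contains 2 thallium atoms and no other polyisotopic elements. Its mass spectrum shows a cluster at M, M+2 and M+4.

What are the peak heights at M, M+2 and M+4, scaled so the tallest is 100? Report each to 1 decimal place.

The 2 Tl atoms are independent, so intensities follow the terms of (0.2952 + 0.7048)^2.
P(M) = 0.2952^2 = 0.087143
P(M+2) = 2 × 0.2952^1 × 0.7048^1 = 0.416114
P(M+4) = 0.7048^2 = 0.496743
The M+4 peak is largest (0.496743); scaling to 100 gives 17.5 : 83.8 : 100.0.

17.5 : 83.8 : 100.0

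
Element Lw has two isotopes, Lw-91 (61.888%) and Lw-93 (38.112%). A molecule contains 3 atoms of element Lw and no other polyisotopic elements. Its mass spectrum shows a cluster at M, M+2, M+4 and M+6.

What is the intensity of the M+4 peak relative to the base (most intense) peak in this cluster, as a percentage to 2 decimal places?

61.58%

Binomial terms of (0.61888 + 0.38112)^3: M 0.2370, M+2 0.4379, M+4 0.2697, M+6 0.0554 → M+2 is the base peak.
P(M+2) = C(3,1) × 0.61888^2 × 0.38112^1 = 3 × 0.38301245 × 0.38112 = 0.437921 (base)
P(M+4) = C(3,2) × 0.61888^1 × 0.38112^2 = 3 × 0.61888 × 0.14525245 = 0.269682
Relative intensity = 0.269682 / 0.437921 × 100 = 61.58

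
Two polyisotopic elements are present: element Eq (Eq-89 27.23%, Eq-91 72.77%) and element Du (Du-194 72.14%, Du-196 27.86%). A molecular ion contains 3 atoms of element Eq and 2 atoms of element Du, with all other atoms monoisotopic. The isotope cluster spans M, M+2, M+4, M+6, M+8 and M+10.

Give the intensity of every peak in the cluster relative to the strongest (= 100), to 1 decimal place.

Element Eq pattern (n=3): 0.02019031 : 0.16187095 : 0.43258718 : 0.38535156
Element Du pattern (n=2): 0.52041796 : 0.40196408 : 0.07761796
Convolve the two distributions (both contribute in 2-u steps):
  M: 0.02019031×0.52041796 = 0.010507
  M+2: 0.02019031×0.40196408 + 0.16187095×0.52041796 = 0.092356
  M+4: 0.02019031×0.07761796 + 0.16187095×0.40196408 + 0.43258718×0.52041796 = 0.291760
  M+6: 0.16187095×0.07761796 + 0.43258718×0.40196408 + 0.38535156×0.52041796 = 0.386992
  M+8: 0.43258718×0.07761796 + 0.38535156×0.40196408 = 0.188474
  M+10: 0.38535156×0.07761796 = 0.029910
Scale to base peak (0.386992) = 100: 2.7 : 23.9 : 75.4 : 100.0 : 48.7 : 7.7

2.7 : 23.9 : 75.4 : 100.0 : 48.7 : 7.7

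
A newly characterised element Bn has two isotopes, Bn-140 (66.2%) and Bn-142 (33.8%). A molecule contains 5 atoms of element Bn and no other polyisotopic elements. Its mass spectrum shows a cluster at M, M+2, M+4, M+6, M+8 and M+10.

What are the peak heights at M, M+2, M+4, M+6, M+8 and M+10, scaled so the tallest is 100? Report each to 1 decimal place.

The 5 Bn atoms are independent, so intensities follow the terms of (0.662 + 0.338)^5.
P(M) = 0.662^5 = 0.127142
P(M+2) = 5 × 0.662^4 × 0.338^1 = 0.324578
P(M+4) = 10 × 0.662^3 × 0.338^2 = 0.331442
P(M+6) = 10 × 0.662^2 × 0.338^3 = 0.169226
P(M+8) = 5 × 0.662^1 × 0.338^4 = 0.043201
P(M+10) = 0.338^5 = 0.004411
The M+4 peak is largest (0.331442); scaling to 100 gives 38.4 : 97.9 : 100.0 : 51.1 : 13.0 : 1.3.

38.4 : 97.9 : 100.0 : 51.1 : 13.0 : 1.3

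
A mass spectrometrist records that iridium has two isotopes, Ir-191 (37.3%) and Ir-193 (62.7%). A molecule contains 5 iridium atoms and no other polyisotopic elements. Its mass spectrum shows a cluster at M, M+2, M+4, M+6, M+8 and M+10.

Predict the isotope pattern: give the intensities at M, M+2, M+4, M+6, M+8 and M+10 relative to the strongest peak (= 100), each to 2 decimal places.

Each Ir atom is independently Ir-191 (p = 0.373) or Ir-193 (q = 0.627); the cluster is the binomial expansion (p + q)^5.
P(M) = 0.373^5 = 0.007220
P(M+2) = 5 × 0.373^4 × 0.627^1 = 0.060684
P(M+4) = 10 × 0.373^3 × 0.627^2 = 0.204015
P(M+6) = 10 × 0.373^2 × 0.627^3 = 0.342942
P(M+8) = 5 × 0.373^1 × 0.627^4 = 0.288237
P(M+10) = 0.627^5 = 0.096903
The M+6 peak is largest (0.342942); scaling to 100 gives 2.11 : 17.70 : 59.49 : 100.00 : 84.05 : 28.26.

2.11 : 17.70 : 59.49 : 100.00 : 84.05 : 28.26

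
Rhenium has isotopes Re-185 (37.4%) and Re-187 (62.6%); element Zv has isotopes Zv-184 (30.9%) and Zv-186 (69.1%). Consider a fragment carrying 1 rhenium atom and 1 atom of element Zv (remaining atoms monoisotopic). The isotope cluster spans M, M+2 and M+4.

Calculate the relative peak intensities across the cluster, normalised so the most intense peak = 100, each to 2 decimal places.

Rhenium pattern (n=1): 0.3740 : 0.6260
Element Zv pattern (n=1): 0.3090 : 0.6910
Convolve the two distributions (both contribute in 2-u steps):
  M: 0.3740×0.3090 = 0.115566
  M+2: 0.3740×0.6910 + 0.6260×0.3090 = 0.451868
  M+4: 0.6260×0.6910 = 0.432566
Scale to base peak (0.451868) = 100: 25.58 : 100.00 : 95.73

25.58 : 100.00 : 95.73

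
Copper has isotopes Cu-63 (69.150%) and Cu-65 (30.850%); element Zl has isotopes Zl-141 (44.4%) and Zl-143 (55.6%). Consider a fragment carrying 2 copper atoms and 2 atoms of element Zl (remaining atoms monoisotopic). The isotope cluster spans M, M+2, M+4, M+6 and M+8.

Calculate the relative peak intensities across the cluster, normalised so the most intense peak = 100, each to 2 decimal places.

Copper pattern (n=2): 0.47817225 : 0.4266555 : 0.09517225
Element Zl pattern (n=2): 0.197136 : 0.493728 : 0.309136
Convolve the two distributions (both contribute in 2-u steps):
  M: 0.47817225×0.197136 = 0.094265
  M+2: 0.47817225×0.493728 + 0.4266555×0.197136 = 0.320196
  M+4: 0.47817225×0.309136 + 0.4266555×0.493728 + 0.09517225×0.197136 = 0.377234
  M+6: 0.4266555×0.309136 + 0.09517225×0.493728 = 0.178884
  M+8: 0.09517225×0.309136 = 0.029421
Scale to base peak (0.377234) = 100: 24.99 : 84.88 : 100.00 : 47.42 : 7.80

24.99 : 84.88 : 100.00 : 47.42 : 7.80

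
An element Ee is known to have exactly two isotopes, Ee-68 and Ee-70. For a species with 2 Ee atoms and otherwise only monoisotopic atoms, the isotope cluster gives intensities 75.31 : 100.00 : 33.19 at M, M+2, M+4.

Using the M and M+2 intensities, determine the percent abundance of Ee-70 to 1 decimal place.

39.9%

If p is the fraction of Ee that is Ee-68, then I(M+2)/I(M) = [C(2,1)·p^1·(1−p)] / p^2 = 2·(1−p)/p = 100.00/75.31 = 1.3278
(1−p)/p = 1.3278/2 = 0.6639  ⇒  p = 1/(1 + 0.6639) = 0.6010
Ee-68: 60.1%, Ee-70: 39.9%.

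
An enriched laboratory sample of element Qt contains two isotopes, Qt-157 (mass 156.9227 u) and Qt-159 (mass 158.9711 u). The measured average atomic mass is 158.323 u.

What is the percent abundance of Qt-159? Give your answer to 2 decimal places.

With x = fraction of Qt-157 (so Qt-159 is 1 − x):
156.9227·x + 158.9711·(1 − x) = 158.323
(156.9227 − 158.9711)·x = 158.323 − 158.9711
x = -0.6481 / -2.0484 = 0.31639 → 31.64% Qt-157, 68.36% Qt-159.

68.36%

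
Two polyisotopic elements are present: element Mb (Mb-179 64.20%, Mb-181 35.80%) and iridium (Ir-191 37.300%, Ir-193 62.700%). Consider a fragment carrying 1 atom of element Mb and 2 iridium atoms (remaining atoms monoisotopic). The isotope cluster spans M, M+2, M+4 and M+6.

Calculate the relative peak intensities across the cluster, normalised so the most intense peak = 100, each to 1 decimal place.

21.3 : 83.4 : 100.0 : 33.5

Element Mb pattern (n=1): 0.6420 : 0.3580
Iridium pattern (n=2): 0.139129 : 0.467742 : 0.393129
Convolve the two distributions (both contribute in 2-u steps):
  M: 0.6420×0.139129 = 0.089321
  M+2: 0.6420×0.467742 + 0.3580×0.139129 = 0.350099
  M+4: 0.6420×0.393129 + 0.3580×0.467742 = 0.419840
  M+6: 0.3580×0.393129 = 0.140740
Scale to base peak (0.419840) = 100: 21.3 : 83.4 : 100.0 : 33.5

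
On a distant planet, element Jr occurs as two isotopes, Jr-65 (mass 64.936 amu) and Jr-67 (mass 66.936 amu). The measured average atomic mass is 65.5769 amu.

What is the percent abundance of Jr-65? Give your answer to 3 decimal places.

With x = fraction of Jr-65 (so Jr-67 is 1 − x):
64.936·x + 66.936·(1 − x) = 65.5769
(64.936 − 66.936)·x = 65.5769 − 66.936
x = -1.3591 / -2.000 = 0.67955 → 67.955% Jr-65, 32.045% Jr-67.

67.955%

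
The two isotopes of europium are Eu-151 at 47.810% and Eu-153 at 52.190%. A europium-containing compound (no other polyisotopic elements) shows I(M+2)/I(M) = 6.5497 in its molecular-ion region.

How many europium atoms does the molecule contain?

The M+2/M ratio from n Eu atoms is n · q/p = n · 0.52190/0.47810.
n = 6.5497 × 0.47810/0.52190 = 6.00 ≈ 6

6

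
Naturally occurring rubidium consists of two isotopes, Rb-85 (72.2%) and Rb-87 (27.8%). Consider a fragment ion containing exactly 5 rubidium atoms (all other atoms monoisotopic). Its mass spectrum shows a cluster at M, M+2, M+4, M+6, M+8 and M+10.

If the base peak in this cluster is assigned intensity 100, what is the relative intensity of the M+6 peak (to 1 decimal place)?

(0.722 + 0.278)^5 gives M 0.1962, M+2 0.3777, M+4 0.2909, M+6 0.1120, M+8 0.0216, M+10 0.0017; the largest is M+2.
P(M+2) = C(5,1) × 0.722^4 × 0.278^1 = 5 × 0.27173701 × 0.2780 = 0.377714 (base)
P(M+6) = C(5,3) × 0.722^2 × 0.278^3 = 10 × 0.521284 × 0.02148495 = 0.111998
Relative intensity = 0.111998 / 0.377714 × 100 = 29.7

29.7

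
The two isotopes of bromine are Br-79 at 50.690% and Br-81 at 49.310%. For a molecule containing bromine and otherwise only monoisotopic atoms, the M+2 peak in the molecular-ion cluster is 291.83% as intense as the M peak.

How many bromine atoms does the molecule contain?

For n independent Br atoms, I(M+2)/I(M) = n · (abundance Br-81) / (abundance Br-79) = n · 0.49310/0.50690.
n = 2.9183 × 0.50690/0.49310 = 3.00 ≈ 3

3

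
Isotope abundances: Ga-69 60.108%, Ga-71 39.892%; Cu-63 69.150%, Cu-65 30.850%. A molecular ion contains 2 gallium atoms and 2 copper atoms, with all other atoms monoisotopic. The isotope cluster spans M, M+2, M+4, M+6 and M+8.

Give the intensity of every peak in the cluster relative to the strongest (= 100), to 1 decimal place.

45.1 : 100.0 : 82.2 : 29.6 : 3.9

Gallium pattern (n=2): 0.36129717 : 0.47956567 : 0.15913717
Copper pattern (n=2): 0.47817225 : 0.4266555 : 0.09517225
Convolve the two distributions (both contribute in 2-u steps):
  M: 0.36129717×0.47817225 = 0.172762
  M+2: 0.36129717×0.4266555 + 0.47956567×0.47817225 = 0.383464
  M+4: 0.36129717×0.09517225 + 0.47956567×0.4266555 + 0.15913717×0.47817225 = 0.315090
  M+6: 0.47956567×0.09517225 + 0.15913717×0.4266555 = 0.113538
  M+8: 0.15913717×0.09517225 = 0.015145
Scale to base peak (0.383464) = 100: 45.1 : 100.0 : 82.2 : 29.6 : 3.9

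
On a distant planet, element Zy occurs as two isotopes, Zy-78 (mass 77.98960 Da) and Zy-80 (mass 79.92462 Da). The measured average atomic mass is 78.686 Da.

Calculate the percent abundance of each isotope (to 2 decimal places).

Zy-78: 64.01%, Zy-80: 35.99%

With x = fraction of Zy-78 (so Zy-80 is 1 − x):
77.98960·x + 79.92462·(1 − x) = 78.686
(77.98960 − 79.92462)·x = 78.686 − 79.92462
x = -1.23862 / -1.93502 = 0.64011 → 64.01% Zy-78, 35.99% Zy-80.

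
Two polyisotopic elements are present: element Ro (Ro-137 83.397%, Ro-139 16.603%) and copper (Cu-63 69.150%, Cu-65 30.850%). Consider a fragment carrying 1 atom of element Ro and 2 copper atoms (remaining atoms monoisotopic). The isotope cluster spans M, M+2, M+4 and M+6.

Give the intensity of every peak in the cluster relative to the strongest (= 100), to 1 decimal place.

Element Ro pattern (n=1): 0.83397 : 0.16603
Copper pattern (n=2): 0.47817225 : 0.4266555 : 0.09517225
Convolve the two distributions (both contribute in 2-u steps):
  M: 0.83397×0.47817225 = 0.398781
  M+2: 0.83397×0.4266555 + 0.16603×0.47817225 = 0.435209
  M+4: 0.83397×0.09517225 + 0.16603×0.4266555 = 0.150208
  M+6: 0.16603×0.09517225 = 0.015801
Scale to base peak (0.435209) = 100: 91.6 : 100.0 : 34.5 : 3.6

91.6 : 100.0 : 34.5 : 3.6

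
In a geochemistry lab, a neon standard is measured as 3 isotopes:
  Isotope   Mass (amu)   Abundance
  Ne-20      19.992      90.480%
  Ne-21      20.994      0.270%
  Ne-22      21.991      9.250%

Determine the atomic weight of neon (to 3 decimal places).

Weight each isotope mass by its fractional abundance: 0.90480 × 19.992 + 0.00270 × 20.994 + 0.09250 × 21.991
= 18.0888 + 0.0567 + 2.0342 = 20.1797 amu

20.180 amu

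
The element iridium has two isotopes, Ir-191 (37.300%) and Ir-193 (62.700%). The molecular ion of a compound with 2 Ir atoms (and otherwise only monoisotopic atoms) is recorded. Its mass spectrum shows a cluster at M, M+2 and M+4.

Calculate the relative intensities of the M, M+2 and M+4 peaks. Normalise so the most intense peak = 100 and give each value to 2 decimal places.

Each Ir atom is independently Ir-191 (p = 0.37300) or Ir-193 (q = 0.62700); the cluster is the binomial expansion (p + q)^2.
P(M) = 0.37300^2 = 0.139129
P(M+2) = 2 × 0.37300^1 × 0.62700^1 = 0.467742
P(M+4) = 0.62700^2 = 0.393129
The M+2 peak is largest (0.467742); scaling to 100 gives 29.74 : 100.00 : 84.05.

29.74 : 100.00 : 84.05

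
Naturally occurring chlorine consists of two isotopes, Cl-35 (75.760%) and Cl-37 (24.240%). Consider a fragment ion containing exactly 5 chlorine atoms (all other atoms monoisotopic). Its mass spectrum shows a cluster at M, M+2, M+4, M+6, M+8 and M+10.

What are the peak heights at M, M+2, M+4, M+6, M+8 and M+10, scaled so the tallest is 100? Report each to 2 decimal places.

62.51 : 100.00 : 63.99 : 20.47 : 3.28 : 0.21

The 5 Cl atoms are independent, so intensities follow the terms of (0.75760 + 0.24240)^5.
P(M) = 0.75760^5 = 0.249574
P(M+2) = 5 × 0.75760^4 × 0.24240^1 = 0.399266
P(M+4) = 10 × 0.75760^3 × 0.24240^2 = 0.255497
P(M+6) = 10 × 0.75760^2 × 0.24240^3 = 0.081748
P(M+8) = 5 × 0.75760^1 × 0.24240^4 = 0.013078
P(M+10) = 0.24240^5 = 0.000837
The M+2 peak is largest (0.399266); scaling to 100 gives 62.51 : 100.00 : 63.99 : 20.47 : 3.28 : 0.21.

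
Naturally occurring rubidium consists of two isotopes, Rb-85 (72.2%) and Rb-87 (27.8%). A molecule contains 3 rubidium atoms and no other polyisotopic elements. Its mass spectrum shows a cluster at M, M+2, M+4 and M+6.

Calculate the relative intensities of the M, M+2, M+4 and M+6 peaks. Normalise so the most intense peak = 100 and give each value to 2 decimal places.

Expanding (0.722 + 0.278)^3:
P(M) = 0.722^3 = 0.376367
P(M+2) = 3 × 0.722^2 × 0.278^1 = 0.434751
P(M+4) = 3 × 0.722^1 × 0.278^2 = 0.167397
P(M+6) = 0.278^3 = 0.021485
The M+2 peak is largest (0.434751); scaling to 100 gives 86.57 : 100.00 : 38.50 : 4.94.

86.57 : 100.00 : 38.50 : 4.94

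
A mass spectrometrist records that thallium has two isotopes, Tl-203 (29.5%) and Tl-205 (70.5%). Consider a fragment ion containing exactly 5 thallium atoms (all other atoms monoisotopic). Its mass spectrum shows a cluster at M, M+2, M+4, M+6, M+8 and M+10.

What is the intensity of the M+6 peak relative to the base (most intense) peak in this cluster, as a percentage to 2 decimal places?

83.69%

(0.295 + 0.705)^5 gives M 0.0022, M+2 0.0267, M+4 0.1276, M+6 0.3049, M+8 0.3644, M+10 0.1742; the largest is M+8.
P(M+8) = C(5,4) × 0.295^1 × 0.705^4 = 5 × 0.2950 × 0.24703385 = 0.364375 (base)
P(M+6) = C(5,3) × 0.295^2 × 0.705^3 = 10 × 0.087025 × 0.35040263 = 0.304938
Relative intensity = 0.304938 / 0.364375 × 100 = 83.69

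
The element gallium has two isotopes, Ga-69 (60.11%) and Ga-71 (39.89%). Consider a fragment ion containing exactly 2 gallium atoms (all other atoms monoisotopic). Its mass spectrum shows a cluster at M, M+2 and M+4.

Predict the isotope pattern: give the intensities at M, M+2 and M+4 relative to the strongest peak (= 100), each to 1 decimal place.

75.3 : 100.0 : 33.2

The 2 Ga atoms are independent, so intensities follow the terms of (0.6011 + 0.3989)^2.
P(M) = 0.6011^2 = 0.361321
P(M+2) = 2 × 0.6011^1 × 0.3989^1 = 0.479558
P(M+4) = 0.3989^2 = 0.159121
The M+2 peak is largest (0.479558); scaling to 100 gives 75.3 : 100.0 : 33.2.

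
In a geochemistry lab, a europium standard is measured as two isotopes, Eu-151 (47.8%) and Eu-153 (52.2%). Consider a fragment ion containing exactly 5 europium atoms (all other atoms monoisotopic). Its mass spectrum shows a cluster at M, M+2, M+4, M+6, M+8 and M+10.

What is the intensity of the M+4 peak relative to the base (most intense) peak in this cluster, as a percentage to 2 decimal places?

91.57%

Binomial terms of (0.478 + 0.522)^5: M 0.0250, M+2 0.1363, M+4 0.2976, M+6 0.3250, M+8 0.1775, M+10 0.0388 → M+6 is the base peak.
P(M+6) = C(5,3) × 0.478^2 × 0.522^3 = 10 × 0.228484 × 0.14223665 = 0.324988 (base)
P(M+4) = C(5,2) × 0.478^3 × 0.522^2 = 10 × 0.10921535 × 0.272484 = 0.297594
Relative intensity = 0.297594 / 0.324988 × 100 = 91.57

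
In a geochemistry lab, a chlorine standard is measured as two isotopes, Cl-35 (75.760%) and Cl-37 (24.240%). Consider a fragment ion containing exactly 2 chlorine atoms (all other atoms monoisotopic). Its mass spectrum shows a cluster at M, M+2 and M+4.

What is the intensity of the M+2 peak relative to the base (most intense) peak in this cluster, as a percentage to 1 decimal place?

(0.75760 + 0.24240)^2 gives M 0.5740, M+2 0.3673, M+4 0.0588; the largest is M.
P(M) = C(2,0) × 0.75760^2 × 0.24240^0 = 1 × 0.57395776 × 1.0000 = 0.573958 (base)
P(M+2) = C(2,1) × 0.75760^1 × 0.24240^1 = 2 × 0.7576 × 0.2424 = 0.367284
Relative intensity = 0.367284 / 0.573958 × 100 = 64.0

64.0%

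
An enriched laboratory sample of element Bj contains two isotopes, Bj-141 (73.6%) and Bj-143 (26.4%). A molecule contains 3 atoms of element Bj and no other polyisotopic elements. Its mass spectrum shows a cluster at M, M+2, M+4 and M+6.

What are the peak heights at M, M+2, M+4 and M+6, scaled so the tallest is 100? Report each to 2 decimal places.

Expanding (0.736 + 0.264)^3:
P(M) = 0.736^3 = 0.398688
P(M+2) = 3 × 0.736^2 × 0.264^1 = 0.429023
P(M+4) = 3 × 0.736^1 × 0.264^2 = 0.153889
P(M+6) = 0.264^3 = 0.018400
The M+2 peak is largest (0.429023); scaling to 100 gives 92.93 : 100.00 : 35.87 : 4.29.

92.93 : 100.00 : 35.87 : 4.29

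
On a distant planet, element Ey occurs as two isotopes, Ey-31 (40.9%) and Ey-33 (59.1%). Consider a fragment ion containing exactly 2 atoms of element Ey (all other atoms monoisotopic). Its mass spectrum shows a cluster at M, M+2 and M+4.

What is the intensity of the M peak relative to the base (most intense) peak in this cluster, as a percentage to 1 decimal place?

Binomial terms of (0.409 + 0.591)^2: M 0.1673, M+2 0.4834, M+4 0.3493 → M+2 is the base peak.
P(M+2) = C(2,1) × 0.409^1 × 0.591^1 = 2 × 0.4090 × 0.5910 = 0.483438 (base)
P(M) = C(2,0) × 0.409^2 × 0.591^0 = 1 × 0.167281 × 1.0000 = 0.167281
Relative intensity = 0.167281 / 0.483438 × 100 = 34.6

34.6%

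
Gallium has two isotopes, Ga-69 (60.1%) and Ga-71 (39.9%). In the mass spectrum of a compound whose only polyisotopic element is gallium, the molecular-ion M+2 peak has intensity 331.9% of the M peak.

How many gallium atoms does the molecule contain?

5

The M+2/M ratio from n Ga atoms is n · q/p = n · 0.399/0.601.
n = 3.319 × 0.601/0.399 = 5.00 ≈ 5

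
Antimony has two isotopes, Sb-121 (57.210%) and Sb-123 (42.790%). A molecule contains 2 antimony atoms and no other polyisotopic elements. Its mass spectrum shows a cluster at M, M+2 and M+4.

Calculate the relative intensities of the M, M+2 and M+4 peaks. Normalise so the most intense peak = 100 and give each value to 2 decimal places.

66.85 : 100.00 : 37.40

Expanding (0.57210 + 0.42790)^2:
P(M) = 0.57210^2 = 0.327298
P(M+2) = 2 × 0.57210^1 × 0.42790^1 = 0.489603
P(M+4) = 0.42790^2 = 0.183098
The M+2 peak is largest (0.489603); scaling to 100 gives 66.85 : 100.00 : 37.40.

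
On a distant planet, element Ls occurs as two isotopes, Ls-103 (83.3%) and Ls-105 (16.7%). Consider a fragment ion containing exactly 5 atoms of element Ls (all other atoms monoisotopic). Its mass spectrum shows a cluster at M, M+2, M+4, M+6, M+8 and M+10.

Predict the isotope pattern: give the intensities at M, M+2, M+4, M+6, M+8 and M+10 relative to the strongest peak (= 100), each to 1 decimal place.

99.8 : 100.0 : 40.1 : 8.0 : 0.8 : 0.0

Expanding (0.833 + 0.167)^5:
P(M) = 0.833^5 = 0.401074
P(M+2) = 5 × 0.833^4 × 0.167^1 = 0.402037
P(M+4) = 10 × 0.833^3 × 0.167^2 = 0.161201
P(M+6) = 10 × 0.833^2 × 0.167^3 = 0.032318
P(M+8) = 5 × 0.833^1 × 0.167^4 = 0.003240
P(M+10) = 0.167^5 = 0.000130
The M+2 peak is largest (0.402037); scaling to 100 gives 99.8 : 100.0 : 40.1 : 8.0 : 0.8 : 0.0.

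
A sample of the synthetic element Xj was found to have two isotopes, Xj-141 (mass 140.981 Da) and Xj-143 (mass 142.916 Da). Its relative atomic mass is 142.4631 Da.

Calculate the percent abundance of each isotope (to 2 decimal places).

Xj-141: 23.41%, Xj-143: 76.59%

Let x be the fractional abundance of Xj-141; then Xj-143 has abundance 1 − x.
140.981·x + 142.916·(1 − x) = 142.4631
(140.981 − 142.916)·x = 142.4631 − 142.916
x = -0.4529 / -1.935 = 0.23406 → 23.41% Xj-141, 76.59% Xj-143.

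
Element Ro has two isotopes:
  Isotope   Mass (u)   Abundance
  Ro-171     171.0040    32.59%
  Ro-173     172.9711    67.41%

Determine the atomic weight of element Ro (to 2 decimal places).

172.33 u

Ar = Σ fᵢ·mᵢ = 0.3259 × 171.0040 + 0.6741 × 172.9711
= 55.73020 + 116.59982 = 172.33002 u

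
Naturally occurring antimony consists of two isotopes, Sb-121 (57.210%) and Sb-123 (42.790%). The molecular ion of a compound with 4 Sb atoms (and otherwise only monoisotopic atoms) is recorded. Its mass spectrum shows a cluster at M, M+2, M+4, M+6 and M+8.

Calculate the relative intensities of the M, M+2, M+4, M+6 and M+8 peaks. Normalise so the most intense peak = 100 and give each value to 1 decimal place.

29.8 : 89.1 : 100.0 : 49.9 : 9.3

The 4 Sb atoms are independent, so intensities follow the terms of (0.57210 + 0.42790)^4.
P(M) = 0.57210^4 = 0.107124
P(M+2) = 4 × 0.57210^3 × 0.42790^1 = 0.320493
P(M+4) = 6 × 0.57210^2 × 0.42790^2 = 0.359567
P(M+6) = 4 × 0.57210^1 × 0.42790^3 = 0.179291
P(M+8) = 0.42790^4 = 0.033525
The M+4 peak is largest (0.359567); scaling to 100 gives 29.8 : 89.1 : 100.0 : 49.9 : 9.3.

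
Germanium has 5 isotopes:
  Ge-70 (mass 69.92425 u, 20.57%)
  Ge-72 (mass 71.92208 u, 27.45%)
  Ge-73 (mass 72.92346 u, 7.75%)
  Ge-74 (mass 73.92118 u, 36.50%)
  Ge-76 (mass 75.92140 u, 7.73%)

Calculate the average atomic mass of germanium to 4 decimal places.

The abundance-weighted mean is 0.2057 × 69.92425 + 0.2745 × 71.92208 + 0.0775 × 72.92346 + 0.3650 × 73.92118 + 0.0773 × 75.92140
= 14.383418 + 19.742611 + 5.651568 + 26.981231 + 5.868724 = 72.627552 u

72.6276 u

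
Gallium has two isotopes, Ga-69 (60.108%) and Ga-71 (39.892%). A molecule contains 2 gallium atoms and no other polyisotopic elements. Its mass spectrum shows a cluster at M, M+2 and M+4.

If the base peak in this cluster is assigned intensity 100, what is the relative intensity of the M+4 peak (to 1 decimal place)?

33.2

(0.60108 + 0.39892)^2 gives M 0.3613, M+2 0.4796, M+4 0.1591; the largest is M+2.
P(M+2) = C(2,1) × 0.60108^1 × 0.39892^1 = 2 × 0.60108 × 0.39892 = 0.479566 (base)
P(M+4) = C(2,2) × 0.60108^0 × 0.39892^2 = 1 × 1.0000 × 0.15913717 = 0.159137
Relative intensity = 0.159137 / 0.479566 × 100 = 33.2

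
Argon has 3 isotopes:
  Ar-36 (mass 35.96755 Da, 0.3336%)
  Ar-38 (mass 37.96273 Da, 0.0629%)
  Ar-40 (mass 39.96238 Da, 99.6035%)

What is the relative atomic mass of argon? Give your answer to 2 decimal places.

39.95 Da

The abundance-weighted mean is 0.003336 × 35.96755 + 0.000629 × 37.96273 + 0.996035 × 39.96238
= 0.119988 + 0.023879 + 39.803929 = 39.947796 Da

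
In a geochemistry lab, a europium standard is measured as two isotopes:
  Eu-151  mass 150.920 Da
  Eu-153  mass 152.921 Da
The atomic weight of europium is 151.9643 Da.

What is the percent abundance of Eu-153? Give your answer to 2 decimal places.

Writing the weighted mean with unknown fraction x of Eu-151:
150.920·x + 152.921·(1 − x) = 151.9643
(150.920 − 152.921)·x = 151.9643 − 152.921
x = -0.9567 / -2.001 = 0.47811 → 47.81% Eu-151, 52.19% Eu-153.

52.19%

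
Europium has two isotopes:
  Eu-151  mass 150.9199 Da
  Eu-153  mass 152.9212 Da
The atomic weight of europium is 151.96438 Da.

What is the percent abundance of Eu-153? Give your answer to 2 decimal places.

52.19%

With x = fraction of Eu-151 (so Eu-153 is 1 − x):
150.9199·x + 152.9212·(1 − x) = 151.96438
(150.9199 − 152.9212)·x = 151.96438 − 152.9212
x = -0.95682 / -2.0013 = 0.47810 → 47.81% Eu-151, 52.19% Eu-153.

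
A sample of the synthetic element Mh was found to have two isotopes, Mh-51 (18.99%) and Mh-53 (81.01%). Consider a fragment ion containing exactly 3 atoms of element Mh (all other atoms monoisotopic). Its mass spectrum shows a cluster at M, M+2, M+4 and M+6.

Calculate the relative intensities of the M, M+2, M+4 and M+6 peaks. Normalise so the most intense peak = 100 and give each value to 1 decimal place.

The 3 Mh atoms are independent, so intensities follow the terms of (0.1899 + 0.8101)^3.
P(M) = 0.1899^3 = 0.006848
P(M+2) = 3 × 0.1899^2 × 0.8101^1 = 0.087642
P(M+4) = 3 × 0.1899^1 × 0.8101^2 = 0.373872
P(M+6) = 0.8101^3 = 0.531638
The M+6 peak is largest (0.531638); scaling to 100 gives 1.3 : 16.5 : 70.3 : 100.0.

1.3 : 16.5 : 70.3 : 100.0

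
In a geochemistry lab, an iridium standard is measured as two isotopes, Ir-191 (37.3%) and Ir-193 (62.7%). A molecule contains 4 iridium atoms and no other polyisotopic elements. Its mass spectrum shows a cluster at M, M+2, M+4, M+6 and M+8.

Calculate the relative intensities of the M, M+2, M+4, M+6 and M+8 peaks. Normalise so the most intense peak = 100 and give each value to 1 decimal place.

The 4 Ir atoms are independent, so intensities follow the terms of (0.373 + 0.627)^4.
P(M) = 0.373^4 = 0.019357
P(M+2) = 4 × 0.373^3 × 0.627^1 = 0.130153
P(M+4) = 6 × 0.373^2 × 0.627^2 = 0.328174
P(M+6) = 4 × 0.373^1 × 0.627^3 = 0.367766
P(M+8) = 0.627^4 = 0.154550
The M+6 peak is largest (0.367766); scaling to 100 gives 5.3 : 35.4 : 89.2 : 100.0 : 42.0.

5.3 : 35.4 : 89.2 : 100.0 : 42.0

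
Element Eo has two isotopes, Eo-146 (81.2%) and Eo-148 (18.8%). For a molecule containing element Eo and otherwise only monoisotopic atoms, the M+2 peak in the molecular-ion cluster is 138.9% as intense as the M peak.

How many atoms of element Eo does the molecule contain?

With n Eo atoms, P(M+2)/P(M) = C(n,1)·p^(n−1)q / p^n = n·q/p = n · 0.188/0.812.
n = 1.389 × 0.812/0.188 = 6.00 ≈ 6

6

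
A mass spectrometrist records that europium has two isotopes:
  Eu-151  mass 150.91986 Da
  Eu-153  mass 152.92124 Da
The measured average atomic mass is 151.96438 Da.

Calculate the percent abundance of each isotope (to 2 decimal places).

Eu-151: 47.81%, Eu-153: 52.19%

With x = fraction of Eu-151 (so Eu-153 is 1 − x):
150.91986·x + 152.92124·(1 − x) = 151.96438
(150.91986 − 152.92124)·x = 151.96438 − 152.92124
x = -0.95686 / -2.00138 = 0.47810 → 47.81% Eu-151, 52.19% Eu-153.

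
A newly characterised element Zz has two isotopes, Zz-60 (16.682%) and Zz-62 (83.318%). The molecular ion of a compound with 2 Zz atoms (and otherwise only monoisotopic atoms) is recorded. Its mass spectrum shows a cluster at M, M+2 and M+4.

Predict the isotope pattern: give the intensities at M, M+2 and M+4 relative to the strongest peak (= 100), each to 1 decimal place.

4.0 : 40.0 : 100.0

Expanding (0.16682 + 0.83318)^2:
P(M) = 0.16682^2 = 0.027829
P(M+2) = 2 × 0.16682^1 × 0.83318^1 = 0.277982
P(M+4) = 0.83318^2 = 0.694189
The M+4 peak is largest (0.694189); scaling to 100 gives 4.0 : 40.0 : 100.0.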